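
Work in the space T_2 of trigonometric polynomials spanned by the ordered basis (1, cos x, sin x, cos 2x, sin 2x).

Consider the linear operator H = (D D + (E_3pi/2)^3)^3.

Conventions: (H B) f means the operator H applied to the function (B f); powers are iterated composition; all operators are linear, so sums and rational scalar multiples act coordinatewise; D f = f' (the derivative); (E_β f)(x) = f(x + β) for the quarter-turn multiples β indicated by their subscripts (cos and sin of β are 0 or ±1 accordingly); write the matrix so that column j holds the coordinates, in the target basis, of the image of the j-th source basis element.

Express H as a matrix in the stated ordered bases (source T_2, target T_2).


image of 1: 1
image of cos x: 2cos x - 2sin x
image of sin x: 2cos x + 2sin x
image of cos 2x: -125cos 2x
image of sin 2x: -125sin 2x
each image's coordinates form column j of the matrix

the matrix is [[1, 0, 0, 0, 0]; [0, 2, 2, 0, 0]; [0, -2, 2, 0, 0]; [0, 0, 0, -125, 0]; [0, 0, 0, 0, -125]] (rows listed top to bottom)


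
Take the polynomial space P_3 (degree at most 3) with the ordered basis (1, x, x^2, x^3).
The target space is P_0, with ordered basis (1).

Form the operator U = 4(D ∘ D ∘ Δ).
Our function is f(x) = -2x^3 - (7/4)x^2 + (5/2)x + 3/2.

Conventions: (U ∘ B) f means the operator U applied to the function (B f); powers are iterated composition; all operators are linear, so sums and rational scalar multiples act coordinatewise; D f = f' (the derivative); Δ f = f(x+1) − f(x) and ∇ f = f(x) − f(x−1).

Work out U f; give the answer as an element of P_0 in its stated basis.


the result is g(x) = -48

Δ f = -6x^2 - (19/2)x - 5/4
D Δ f = -12x - 19/2
D D Δ f = -12
(4(D ∘ D ∘ Δ)) f = -48


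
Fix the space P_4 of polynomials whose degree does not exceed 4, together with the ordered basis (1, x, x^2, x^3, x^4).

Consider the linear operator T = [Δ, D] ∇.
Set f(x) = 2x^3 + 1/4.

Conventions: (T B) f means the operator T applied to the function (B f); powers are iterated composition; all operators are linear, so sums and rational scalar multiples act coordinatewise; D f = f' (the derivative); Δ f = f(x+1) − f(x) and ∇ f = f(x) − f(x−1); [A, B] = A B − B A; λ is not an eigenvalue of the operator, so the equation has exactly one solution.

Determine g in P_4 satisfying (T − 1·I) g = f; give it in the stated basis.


write g with unknown coordinates in the stated basis and equate coefficients in (T − 1·I) g = f
solving from the highest basis element down gives g = -2x^3 - 1/4
check: T g = 0
so T g − 1·g = 2x^3 + 1/4 = f ✓

g(x) = -2x^3 - 1/4


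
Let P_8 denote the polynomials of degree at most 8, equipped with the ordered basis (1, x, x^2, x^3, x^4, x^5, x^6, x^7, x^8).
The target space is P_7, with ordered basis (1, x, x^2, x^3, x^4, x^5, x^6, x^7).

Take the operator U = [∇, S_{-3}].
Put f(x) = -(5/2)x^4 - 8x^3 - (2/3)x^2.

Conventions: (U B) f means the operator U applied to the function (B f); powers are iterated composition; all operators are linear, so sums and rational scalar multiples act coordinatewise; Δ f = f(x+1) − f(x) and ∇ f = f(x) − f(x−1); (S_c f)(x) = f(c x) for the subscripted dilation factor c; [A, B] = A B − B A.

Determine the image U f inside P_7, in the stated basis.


the image equals g(x) = -1080x^3 + 1944x^2 - 1432x + 1288/3

S_{-3} f = -(405/2)x^4 + 216x^3 - 6x^2
∇ S_{-3} f = -810x^3 + 1863x^2 - 1470x + 849/2
∇ f = -10x^3 - 9x^2 + (38/3)x - 29/6
S_{-3} ∇ f = 270x^3 - 81x^2 - 38x - 29/6
[∇, S_{-3}] f = -1080x^3 + 1944x^2 - 1432x + 1288/3


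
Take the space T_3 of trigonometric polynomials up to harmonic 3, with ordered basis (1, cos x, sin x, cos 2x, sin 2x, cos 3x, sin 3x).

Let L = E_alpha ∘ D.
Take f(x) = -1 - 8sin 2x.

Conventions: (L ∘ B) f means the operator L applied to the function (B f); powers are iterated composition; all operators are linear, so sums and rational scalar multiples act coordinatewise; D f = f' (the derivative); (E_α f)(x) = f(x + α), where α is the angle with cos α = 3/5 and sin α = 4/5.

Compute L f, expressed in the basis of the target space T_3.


D f = -16cos 2x
E_alpha D f = (112/25)cos 2x + (384/25)sin 2x

the image equals g(x) = (112/25)cos 2x + (384/25)sin 2x


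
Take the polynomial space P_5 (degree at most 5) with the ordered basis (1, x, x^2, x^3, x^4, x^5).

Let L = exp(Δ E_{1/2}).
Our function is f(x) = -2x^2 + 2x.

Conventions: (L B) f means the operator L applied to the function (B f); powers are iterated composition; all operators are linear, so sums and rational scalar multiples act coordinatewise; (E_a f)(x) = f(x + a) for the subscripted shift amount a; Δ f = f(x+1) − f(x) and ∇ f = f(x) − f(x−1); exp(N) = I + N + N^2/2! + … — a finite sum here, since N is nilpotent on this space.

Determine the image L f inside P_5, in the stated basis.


order-1 term: -4x - 2
order-2 term: -2
the series for exp(Δ E_{1/2}) f terminates at order 2
exp(Δ E_{1/2}) f = -2x^2 - 2x - 4

g(x) = -2x^2 - 2x - 4


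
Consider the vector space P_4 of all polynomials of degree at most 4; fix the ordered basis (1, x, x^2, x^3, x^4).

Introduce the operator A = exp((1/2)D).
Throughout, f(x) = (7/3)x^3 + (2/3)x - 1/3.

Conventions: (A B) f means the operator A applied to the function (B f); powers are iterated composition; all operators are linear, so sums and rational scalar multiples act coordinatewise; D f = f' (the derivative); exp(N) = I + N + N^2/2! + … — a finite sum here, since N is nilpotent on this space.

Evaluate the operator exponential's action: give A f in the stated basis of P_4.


order-1 term: (7/2)x^2 + 1/3
order-2 term: (7/4)x
order-3 term: 7/24
the series for exp((1/2)D) f terminates at order 3
exp((1/2)D) f = (7/3)x^3 + (7/2)x^2 + (29/12)x + 7/24

the result is g(x) = (7/3)x^3 + (7/2)x^2 + (29/12)x + 7/24


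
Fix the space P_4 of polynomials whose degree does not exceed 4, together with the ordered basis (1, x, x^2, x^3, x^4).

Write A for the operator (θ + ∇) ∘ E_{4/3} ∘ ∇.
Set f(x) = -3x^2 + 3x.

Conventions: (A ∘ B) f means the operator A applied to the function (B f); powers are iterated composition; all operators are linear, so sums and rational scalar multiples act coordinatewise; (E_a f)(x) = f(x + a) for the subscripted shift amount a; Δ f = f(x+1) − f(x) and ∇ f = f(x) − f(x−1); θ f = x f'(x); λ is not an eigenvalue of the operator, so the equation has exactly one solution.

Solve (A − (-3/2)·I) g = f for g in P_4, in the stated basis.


write g with unknown coordinates in the stated basis and equate coefficients in (A − (-3/2)·I) g = f
solving from the highest basis element down gives g = -2x^2 + (14/3)x + 8/3
check: A g = -4x - 4
so A g − (-3/2)·g = -3x^2 + 3x = f ✓

the result is g(x) = -2x^2 + (14/3)x + 8/3


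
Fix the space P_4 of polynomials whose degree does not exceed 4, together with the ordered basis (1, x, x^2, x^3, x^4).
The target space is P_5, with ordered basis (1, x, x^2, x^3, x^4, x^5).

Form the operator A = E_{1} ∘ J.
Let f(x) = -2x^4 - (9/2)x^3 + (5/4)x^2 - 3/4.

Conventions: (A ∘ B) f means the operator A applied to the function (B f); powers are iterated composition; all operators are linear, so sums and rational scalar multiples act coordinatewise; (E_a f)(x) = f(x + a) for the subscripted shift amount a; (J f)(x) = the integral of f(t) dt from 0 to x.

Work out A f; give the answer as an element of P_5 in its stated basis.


the result is g(x) = -(2/5)x^5 - (25/8)x^4 - (97/12)x^3 - (19/2)x^2 - 6x - 223/120

J f = -(2/5)x^5 - (9/8)x^4 + (5/12)x^3 - (3/4)x
E_{1} J f = -(2/5)x^5 - (25/8)x^4 - (97/12)x^3 - (19/2)x^2 - 6x - 223/120


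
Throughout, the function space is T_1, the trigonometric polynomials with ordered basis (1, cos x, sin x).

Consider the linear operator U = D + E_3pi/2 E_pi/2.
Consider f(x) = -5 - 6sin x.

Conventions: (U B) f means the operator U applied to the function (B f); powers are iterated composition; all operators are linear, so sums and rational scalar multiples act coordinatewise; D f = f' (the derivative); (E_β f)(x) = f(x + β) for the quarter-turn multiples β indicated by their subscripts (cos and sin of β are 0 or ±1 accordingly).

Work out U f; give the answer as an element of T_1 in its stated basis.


D f = -6cos x
E_pi/2 f = -5 - 6cos x
E_3pi/2 E_pi/2 f = -5 - 6sin x
(D + E_3pi/2 E_pi/2) f = -5 - 6cos x - 6sin x

the result is g(x) = -5 - 6cos x - 6sin x


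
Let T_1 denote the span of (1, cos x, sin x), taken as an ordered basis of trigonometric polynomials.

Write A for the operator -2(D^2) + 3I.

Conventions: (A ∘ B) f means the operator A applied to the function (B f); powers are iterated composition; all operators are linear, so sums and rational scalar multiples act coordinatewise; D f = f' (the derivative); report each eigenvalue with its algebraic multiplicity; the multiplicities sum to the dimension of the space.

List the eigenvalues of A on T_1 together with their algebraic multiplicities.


λ = 3 (multiplicity 1), λ = 5 (multiplicity 2)

image of 1: 3
image of cos x: 5cos x
image of sin x: 5sin x
the matrix is diagonal; its diagonal is (3, 5, 5)
for a triangular matrix the eigenvalues are the diagonal entries, with algebraic multiplicity their repetition count


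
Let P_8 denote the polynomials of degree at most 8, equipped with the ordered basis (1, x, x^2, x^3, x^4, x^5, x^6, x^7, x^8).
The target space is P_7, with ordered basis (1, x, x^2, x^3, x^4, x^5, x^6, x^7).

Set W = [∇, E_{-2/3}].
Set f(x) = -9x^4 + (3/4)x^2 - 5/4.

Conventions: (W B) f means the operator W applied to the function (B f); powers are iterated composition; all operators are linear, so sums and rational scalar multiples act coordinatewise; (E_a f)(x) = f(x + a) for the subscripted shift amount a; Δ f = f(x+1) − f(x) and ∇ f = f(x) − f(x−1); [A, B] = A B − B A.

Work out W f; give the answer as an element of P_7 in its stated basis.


E_{-2/3} f = -9x^4 + 24x^3 - (93/4)x^2 + (29/3)x - 97/36
∇ E_{-2/3} f = -36x^3 + 126x^2 - (309/2)x + 791/12
∇ f = -36x^3 + 54x^2 - (69/2)x + 33/4
E_{-2/3} ∇ f = -36x^3 + 126x^2 - (309/2)x + 791/12
[∇, E_{-2/3}] f = 0

the result is g(x) = 0


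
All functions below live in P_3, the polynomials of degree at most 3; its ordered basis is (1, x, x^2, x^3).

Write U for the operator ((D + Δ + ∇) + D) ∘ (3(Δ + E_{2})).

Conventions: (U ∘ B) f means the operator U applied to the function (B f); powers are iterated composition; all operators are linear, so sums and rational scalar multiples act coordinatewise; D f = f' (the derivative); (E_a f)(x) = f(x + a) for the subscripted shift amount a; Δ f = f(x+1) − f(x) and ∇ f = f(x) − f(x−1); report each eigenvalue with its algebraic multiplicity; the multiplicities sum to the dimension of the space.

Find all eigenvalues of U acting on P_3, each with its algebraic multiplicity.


λ = 0 (multiplicity 4)

image of 1: 0
image of x: 12
image of x^2: 24x + 72
image of x^3: 36x^2 + 216x + 186
the matrix is upper triangular; its diagonal is (0, 0, 0, 0)
for a triangular matrix the eigenvalues are the diagonal entries, with algebraic multiplicity their repetition count


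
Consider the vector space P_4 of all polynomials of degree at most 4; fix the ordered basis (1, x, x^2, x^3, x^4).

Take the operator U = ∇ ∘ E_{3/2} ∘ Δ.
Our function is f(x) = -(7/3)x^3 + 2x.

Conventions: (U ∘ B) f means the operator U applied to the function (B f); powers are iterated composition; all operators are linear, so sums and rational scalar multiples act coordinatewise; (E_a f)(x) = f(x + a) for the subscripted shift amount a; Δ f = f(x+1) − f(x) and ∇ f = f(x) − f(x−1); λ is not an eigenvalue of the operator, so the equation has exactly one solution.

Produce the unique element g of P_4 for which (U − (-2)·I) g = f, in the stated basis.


g(x) = -(7/6)x^3 + (9/2)x + 21/4

write g with unknown coordinates in the stated basis and equate coefficients in (U − (-2)·I) g = f
solving from the highest basis element down gives g = -(7/6)x^3 + (9/2)x + 21/4
check: U g = -7x - 21/2
so U g − (-2)·g = -(7/3)x^3 + 2x = f ✓


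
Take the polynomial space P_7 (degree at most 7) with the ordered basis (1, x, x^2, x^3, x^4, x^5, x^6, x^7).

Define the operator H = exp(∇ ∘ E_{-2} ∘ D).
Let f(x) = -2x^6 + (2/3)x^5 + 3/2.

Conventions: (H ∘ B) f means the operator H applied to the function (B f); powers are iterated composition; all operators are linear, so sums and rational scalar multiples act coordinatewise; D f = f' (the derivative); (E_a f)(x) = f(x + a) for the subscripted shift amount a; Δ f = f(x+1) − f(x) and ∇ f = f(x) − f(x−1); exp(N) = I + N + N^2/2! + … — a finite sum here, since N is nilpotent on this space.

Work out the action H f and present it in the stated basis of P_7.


the result is g(x) = -2x^6 + (2/3)x^5 - 60x^4 + (1840/3)x^3 - 2740x^2 + (23380/3)x - 73483/6

order-1 term: -60x^4 + (1840/3)x^3 - 2380x^2 + (12460/3)x - 8246/3
order-2 term: -360x^2 + 3640x - 9260
order-3 term: -240
the series for exp(∇ ∘ E_{-2} ∘ D) f terminates at order 3
exp(∇ ∘ E_{-2} ∘ D) f = -2x^6 + (2/3)x^5 - 60x^4 + (1840/3)x^3 - 2740x^2 + (23380/3)x - 73483/6


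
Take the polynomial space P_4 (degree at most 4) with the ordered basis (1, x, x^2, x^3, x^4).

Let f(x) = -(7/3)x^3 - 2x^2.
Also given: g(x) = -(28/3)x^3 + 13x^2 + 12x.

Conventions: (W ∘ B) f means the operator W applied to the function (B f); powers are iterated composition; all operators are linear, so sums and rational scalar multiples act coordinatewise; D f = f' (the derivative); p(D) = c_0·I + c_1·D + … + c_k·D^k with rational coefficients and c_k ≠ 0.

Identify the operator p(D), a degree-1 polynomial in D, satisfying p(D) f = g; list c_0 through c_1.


c_0 = 4, c_1 = -3

D^0 f = -(7/3)x^3 - 2x^2
D^1 f = -7x^2 - 4x
matching coefficients of g against c_0 f + c_1 Df + … from the top degree down determines the c_i
solution: c_0 = 4, c_1 = -3


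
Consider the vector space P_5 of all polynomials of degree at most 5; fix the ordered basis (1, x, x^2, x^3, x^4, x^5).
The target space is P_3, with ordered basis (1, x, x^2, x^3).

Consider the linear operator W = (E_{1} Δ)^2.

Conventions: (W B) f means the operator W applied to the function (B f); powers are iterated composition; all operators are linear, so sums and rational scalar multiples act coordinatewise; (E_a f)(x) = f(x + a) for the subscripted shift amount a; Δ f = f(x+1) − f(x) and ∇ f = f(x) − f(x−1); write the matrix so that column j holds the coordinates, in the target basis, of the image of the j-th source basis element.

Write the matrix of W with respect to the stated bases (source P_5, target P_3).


the matrix is [[0, 0, 2, 18, 110, 570]; [0, 0, 0, 6, 72, 550]; [0, 0, 0, 0, 12, 180]; [0, 0, 0, 0, 0, 20]] (rows listed top to bottom)

image of 1: 0
image of x: 0
image of x^2: 2
image of x^3: 6x + 18
image of x^4: 12x^2 + 72x + 110
image of x^5: 20x^3 + 180x^2 + 550x + 570
each image's coordinates form column j of the matrix


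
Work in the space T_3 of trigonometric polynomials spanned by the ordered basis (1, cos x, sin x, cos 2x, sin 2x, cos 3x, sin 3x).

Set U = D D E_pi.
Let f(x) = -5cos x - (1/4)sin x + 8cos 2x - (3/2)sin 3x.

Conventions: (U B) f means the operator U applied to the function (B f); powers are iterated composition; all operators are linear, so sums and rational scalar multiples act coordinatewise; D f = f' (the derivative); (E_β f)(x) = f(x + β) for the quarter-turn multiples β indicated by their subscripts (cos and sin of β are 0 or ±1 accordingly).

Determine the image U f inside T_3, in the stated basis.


E_pi f = 5cos x + (1/4)sin x + 8cos 2x + (3/2)sin 3x
D E_pi f = (1/4)cos x - 5sin x - 16sin 2x + (9/2)cos 3x
D (D E_pi) f = -5cos x - (1/4)sin x - 32cos 2x - (27/2)sin 3x

g(x) = -5cos x - (1/4)sin x - 32cos 2x - (27/2)sin 3x


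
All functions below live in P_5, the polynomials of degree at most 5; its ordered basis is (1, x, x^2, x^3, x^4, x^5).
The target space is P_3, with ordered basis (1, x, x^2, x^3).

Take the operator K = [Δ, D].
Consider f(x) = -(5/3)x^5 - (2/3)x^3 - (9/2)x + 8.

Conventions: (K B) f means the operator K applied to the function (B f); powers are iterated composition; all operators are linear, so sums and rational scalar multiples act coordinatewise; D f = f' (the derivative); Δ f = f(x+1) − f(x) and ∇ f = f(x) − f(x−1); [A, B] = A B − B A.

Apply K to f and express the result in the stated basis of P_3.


D f = -(25/3)x^4 - 2x^2 - 9/2
Δ D f = -(100/3)x^3 - 50x^2 - (112/3)x - 31/3
Δ f = -(25/3)x^4 - (50/3)x^3 - (56/3)x^2 - (31/3)x - 41/6
D Δ f = -(100/3)x^3 - 50x^2 - (112/3)x - 31/3
[Δ, D] f = 0

g(x) = 0


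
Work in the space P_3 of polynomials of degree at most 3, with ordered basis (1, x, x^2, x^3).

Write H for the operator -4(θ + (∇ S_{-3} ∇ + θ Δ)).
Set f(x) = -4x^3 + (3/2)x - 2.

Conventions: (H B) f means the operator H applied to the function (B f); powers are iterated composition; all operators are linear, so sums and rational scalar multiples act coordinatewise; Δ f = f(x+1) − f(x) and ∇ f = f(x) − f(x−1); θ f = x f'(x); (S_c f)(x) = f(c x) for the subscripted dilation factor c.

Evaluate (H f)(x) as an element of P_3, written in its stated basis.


the image equals g(x) = 48x^3 + 96x^2 + 906x - 288

θ f = -12x^3 + (3/2)x
∇ f = -12x^2 + 12x - 5/2
S_{-3} ∇ f = -108x^2 - 36x - 5/2
∇ S_{-3} ∇ f = -216x + 72
Δ f = -12x^2 - 12x - 5/2
θ Δ f = -24x^2 - 12x
(∇ S_{-3} ∇ + θ Δ) f = -24x^2 - 228x + 72
(θ + (∇ S_{-3} ∇ + θ Δ)) f = -12x^3 - 24x^2 - (453/2)x + 72
(-4(θ + (∇ S_{-3} ∇ + θ Δ))) f = 48x^3 + 96x^2 + 906x - 288


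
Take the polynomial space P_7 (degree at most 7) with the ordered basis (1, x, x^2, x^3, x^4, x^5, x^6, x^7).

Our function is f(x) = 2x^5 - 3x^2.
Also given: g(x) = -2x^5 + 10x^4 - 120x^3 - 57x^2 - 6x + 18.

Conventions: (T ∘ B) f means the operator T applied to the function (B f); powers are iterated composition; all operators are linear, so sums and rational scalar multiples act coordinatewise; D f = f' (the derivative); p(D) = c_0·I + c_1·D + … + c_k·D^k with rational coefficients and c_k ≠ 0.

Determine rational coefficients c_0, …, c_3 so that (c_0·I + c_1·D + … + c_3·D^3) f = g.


c_0 = -1, c_1 = 1, c_2 = -3, c_3 = -1/2

D^0 f = 2x^5 - 3x^2
D^1 f = 10x^4 - 6x
D^2 f = 40x^3 - 6
D^3 f = 120x^2
matching coefficients of g against c_0 f + c_1 Df + … from the top degree down determines the c_i
solution: c_0 = -1, c_1 = 1, c_2 = -3, c_3 = -1/2


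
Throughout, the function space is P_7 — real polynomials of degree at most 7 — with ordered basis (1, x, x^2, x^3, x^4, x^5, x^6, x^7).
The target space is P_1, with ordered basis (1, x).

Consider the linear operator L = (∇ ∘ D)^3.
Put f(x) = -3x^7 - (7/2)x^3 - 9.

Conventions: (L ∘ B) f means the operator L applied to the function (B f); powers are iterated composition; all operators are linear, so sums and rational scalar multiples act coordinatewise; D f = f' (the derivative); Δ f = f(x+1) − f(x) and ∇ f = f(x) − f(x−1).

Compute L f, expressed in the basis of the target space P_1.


the result is g(x) = -15120x + 22680

D f = -21x^6 - (21/2)x^2
∇ D f = -126x^5 + 315x^4 - 420x^3 + 315x^2 - 147x + 63/2
D (∇ ∘ D) f = -630x^4 + 1260x^3 - 1260x^2 + 630x - 147
∇ D (∇ ∘ D) f = -2520x^3 + 7560x^2 - 8820x + 3780
D (∇ ∘ D) (∇ ∘ D) f = -7560x^2 + 15120x - 8820
∇ D (∇ ∘ D) (∇ ∘ D) f = -15120x + 22680


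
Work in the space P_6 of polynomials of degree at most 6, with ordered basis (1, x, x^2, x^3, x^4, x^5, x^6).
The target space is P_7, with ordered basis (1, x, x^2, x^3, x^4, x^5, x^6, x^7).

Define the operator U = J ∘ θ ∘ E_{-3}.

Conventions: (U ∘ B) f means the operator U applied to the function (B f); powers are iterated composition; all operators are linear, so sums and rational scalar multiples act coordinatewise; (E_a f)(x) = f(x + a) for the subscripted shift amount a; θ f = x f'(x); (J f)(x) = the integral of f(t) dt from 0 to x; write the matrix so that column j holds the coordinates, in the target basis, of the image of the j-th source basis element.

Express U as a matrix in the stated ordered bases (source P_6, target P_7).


the matrix is [[0, 0, 0, 0, 0, 0, 0]; [0, 0, 0, 0, 0, 0, 0]; [0, 1/2, -3, 27/2, -54, 405/2, -729]; [0, 0, 2/3, -6, 36, -180, 810]; [0, 0, 0, 3/4, -9, 135/2, -405]; [0, 0, 0, 0, 4/5, -12, 108]; [0, 0, 0, 0, 0, 5/6, -15]; [0, 0, 0, 0, 0, 0, 6/7]] (rows listed top to bottom)

image of 1: 0
image of x: (1/2)x^2
image of x^2: (2/3)x^3 - 3x^2
image of x^3: (3/4)x^4 - 6x^3 + (27/2)x^2
image of x^4: (4/5)x^5 - 9x^4 + 36x^3 - 54x^2
image of x^5: (5/6)x^6 - 12x^5 + (135/2)x^4 - 180x^3 + (405/2)x^2
image of x^6: (6/7)x^7 - 15x^6 + 108x^5 - 405x^4 + 810x^3 - 729x^2
each image's coordinates form column j of the matrix


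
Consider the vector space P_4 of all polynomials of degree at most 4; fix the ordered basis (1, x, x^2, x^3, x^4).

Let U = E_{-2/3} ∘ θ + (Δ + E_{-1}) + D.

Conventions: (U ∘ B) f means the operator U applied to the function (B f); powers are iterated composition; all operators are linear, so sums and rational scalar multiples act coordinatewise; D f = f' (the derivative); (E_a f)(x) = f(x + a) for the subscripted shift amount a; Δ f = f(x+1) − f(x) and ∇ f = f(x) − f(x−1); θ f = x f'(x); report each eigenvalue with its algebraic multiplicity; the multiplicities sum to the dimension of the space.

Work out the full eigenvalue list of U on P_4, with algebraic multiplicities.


image of 1: 1
image of x: 2x + 1/3
image of x^2: 3x^2 - (2/3)x + 26/9
image of x^3: 4x^3 - 3x^2 + 10x - 8/9
image of x^4: 5x^4 - (20/3)x^3 + (68/3)x^2 - (128/27)x + 226/81
the matrix is upper triangular; its diagonal is (1, 2, 3, 4, 5)
for a triangular matrix the eigenvalues are the diagonal entries, with algebraic multiplicity their repetition count

λ = 1 (multiplicity 1), λ = 2 (multiplicity 1), λ = 3 (multiplicity 1), λ = 4 (multiplicity 1), λ = 5 (multiplicity 1)


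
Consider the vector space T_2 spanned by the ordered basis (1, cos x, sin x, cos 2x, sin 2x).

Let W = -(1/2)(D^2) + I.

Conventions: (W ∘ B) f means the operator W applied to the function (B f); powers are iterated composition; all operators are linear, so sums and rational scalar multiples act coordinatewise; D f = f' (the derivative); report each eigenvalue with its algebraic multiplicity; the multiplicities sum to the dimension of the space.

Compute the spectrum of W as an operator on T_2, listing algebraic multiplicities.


image of 1: 1
image of cos x: (3/2)cos x
image of sin x: (3/2)sin x
image of cos 2x: 3cos 2x
image of sin 2x: 3sin 2x
the matrix is diagonal; its diagonal is (1, 3/2, 3/2, 3, 3)
for a triangular matrix the eigenvalues are the diagonal entries, with algebraic multiplicity their repetition count

λ = 1 (multiplicity 1), λ = 3/2 (multiplicity 2), λ = 3 (multiplicity 2)


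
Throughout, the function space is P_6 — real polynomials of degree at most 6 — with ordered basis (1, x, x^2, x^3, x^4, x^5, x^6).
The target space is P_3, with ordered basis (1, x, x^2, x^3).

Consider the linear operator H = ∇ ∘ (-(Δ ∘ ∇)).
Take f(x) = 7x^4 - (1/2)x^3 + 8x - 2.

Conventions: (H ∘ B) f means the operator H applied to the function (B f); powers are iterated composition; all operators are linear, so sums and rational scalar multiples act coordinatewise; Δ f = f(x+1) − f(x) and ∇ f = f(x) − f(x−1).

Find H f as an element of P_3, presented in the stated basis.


∇ f = 28x^3 - (87/2)x^2 + (59/2)x + 1/2
Δ ∇ f = 84x^2 - 3x + 14
(-(Δ ∘ ∇)) f = -84x^2 + 3x - 14
∇ (-(Δ ∘ ∇)) f = -168x + 87

the image equals g(x) = -168x + 87


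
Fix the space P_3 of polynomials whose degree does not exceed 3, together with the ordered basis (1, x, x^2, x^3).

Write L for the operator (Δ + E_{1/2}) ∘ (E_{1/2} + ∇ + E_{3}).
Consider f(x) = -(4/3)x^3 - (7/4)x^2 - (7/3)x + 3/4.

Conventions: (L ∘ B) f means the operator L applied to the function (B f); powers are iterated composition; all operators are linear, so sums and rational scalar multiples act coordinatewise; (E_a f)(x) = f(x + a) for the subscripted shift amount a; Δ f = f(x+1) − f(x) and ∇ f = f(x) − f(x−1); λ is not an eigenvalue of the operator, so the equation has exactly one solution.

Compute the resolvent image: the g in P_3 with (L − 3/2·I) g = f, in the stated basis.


g(x) = -(8/3)x^3 + (233/2)x^2 - (9335/3)x + 165905/4

write g with unknown coordinates in the stated basis and equate coefficients in (L − 3/2·I) g = f
solving from the highest basis element down gives g = -(8/3)x^3 + (233/2)x^2 - (9335/3)x + 165905/4
check: L g = -(16/3)x^3 + 173x^2 - (28019/6)x + 497721/8
so L g − 3/2·g = -(4/3)x^3 - (7/4)x^2 - (7/3)x + 3/4 = f ✓


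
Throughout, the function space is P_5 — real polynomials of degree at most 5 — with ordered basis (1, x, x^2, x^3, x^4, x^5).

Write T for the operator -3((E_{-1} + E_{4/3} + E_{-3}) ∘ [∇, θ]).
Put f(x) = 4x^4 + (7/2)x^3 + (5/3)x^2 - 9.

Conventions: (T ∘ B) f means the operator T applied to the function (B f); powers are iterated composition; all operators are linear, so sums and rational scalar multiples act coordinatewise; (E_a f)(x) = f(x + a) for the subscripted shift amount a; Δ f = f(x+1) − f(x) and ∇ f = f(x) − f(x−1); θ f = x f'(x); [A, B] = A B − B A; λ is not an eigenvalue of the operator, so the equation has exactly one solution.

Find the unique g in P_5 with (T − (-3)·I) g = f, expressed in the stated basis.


write g with unknown coordinates in the stated basis and equate coefficients in (T − (-3)·I) g = f
solving from the highest basis element down gives g = (4/3)x^4 + (103/6)x^3 + (1159/18)x^2 + (1120/9)x + 47387/162
check: T g = -48x^3 - (383/2)x^2 - (1120/3)x - 47873/54
so T g − (-3)·g = 4x^4 + (7/2)x^3 + (5/3)x^2 - 9 = f ✓

the image equals g(x) = (4/3)x^4 + (103/6)x^3 + (1159/18)x^2 + (1120/9)x + 47387/162


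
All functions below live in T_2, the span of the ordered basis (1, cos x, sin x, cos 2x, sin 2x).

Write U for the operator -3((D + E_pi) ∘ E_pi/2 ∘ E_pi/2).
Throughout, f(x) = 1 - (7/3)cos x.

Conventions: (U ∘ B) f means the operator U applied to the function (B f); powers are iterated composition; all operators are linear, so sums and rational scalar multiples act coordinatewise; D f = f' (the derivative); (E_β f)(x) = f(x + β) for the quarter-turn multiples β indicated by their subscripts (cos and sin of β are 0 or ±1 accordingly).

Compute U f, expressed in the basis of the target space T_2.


E_pi/2 f = 1 + (7/3)sin x
E_pi/2 E_pi/2 f = 1 + (7/3)cos x
D E_pi/2 E_pi/2 f = -(7/3)sin x
E_pi E_pi/2 E_pi/2 f = 1 - (7/3)cos x
(D + E_pi) E_pi/2 E_pi/2 f = 1 - (7/3)cos x - (7/3)sin x
(-3((D + E_pi) ∘ E_pi/2 ∘ E_pi/2)) f = -3 + 7cos x + 7sin x

the image equals g(x) = -3 + 7cos x + 7sin x


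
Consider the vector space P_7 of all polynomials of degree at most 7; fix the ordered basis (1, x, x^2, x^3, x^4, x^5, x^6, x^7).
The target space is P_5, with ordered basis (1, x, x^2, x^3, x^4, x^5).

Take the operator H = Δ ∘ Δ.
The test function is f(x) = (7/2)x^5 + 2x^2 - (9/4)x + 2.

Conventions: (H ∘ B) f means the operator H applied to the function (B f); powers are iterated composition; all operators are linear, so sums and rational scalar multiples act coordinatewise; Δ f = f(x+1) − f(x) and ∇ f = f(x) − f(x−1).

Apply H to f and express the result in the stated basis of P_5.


Δ f = (35/2)x^4 + 35x^3 + 35x^2 + (43/2)x + 13/4
Δ Δ f = 70x^3 + 210x^2 + 245x + 109

the image equals g(x) = 70x^3 + 210x^2 + 245x + 109


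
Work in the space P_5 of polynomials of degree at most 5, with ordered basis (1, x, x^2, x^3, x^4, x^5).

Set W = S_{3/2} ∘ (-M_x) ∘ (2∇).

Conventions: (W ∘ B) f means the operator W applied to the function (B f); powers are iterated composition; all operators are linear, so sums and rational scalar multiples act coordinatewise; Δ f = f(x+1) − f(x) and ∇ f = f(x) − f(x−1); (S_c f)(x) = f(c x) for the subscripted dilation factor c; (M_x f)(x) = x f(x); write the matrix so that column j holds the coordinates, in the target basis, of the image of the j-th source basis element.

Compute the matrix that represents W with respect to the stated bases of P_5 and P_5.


image of 1: 0
image of x: -3x
image of x^2: -9x^2 + 3x
image of x^3: -(81/4)x^3 + (27/2)x^2 - 3x
image of x^4: -(81/2)x^4 + (81/2)x^3 - 18x^2 + 3x
image of x^5: -(1215/16)x^5 + (405/4)x^4 - (135/2)x^3 + (45/2)x^2 - 3x
each image's coordinates form column j of the matrix

the matrix is [[0, 0, 0, 0, 0, 0]; [0, -3, 3, -3, 3, -3]; [0, 0, -9, 27/2, -18, 45/2]; [0, 0, 0, -81/4, 81/2, -135/2]; [0, 0, 0, 0, -81/2, 405/4]; [0, 0, 0, 0, 0, -1215/16]] (rows listed top to bottom)


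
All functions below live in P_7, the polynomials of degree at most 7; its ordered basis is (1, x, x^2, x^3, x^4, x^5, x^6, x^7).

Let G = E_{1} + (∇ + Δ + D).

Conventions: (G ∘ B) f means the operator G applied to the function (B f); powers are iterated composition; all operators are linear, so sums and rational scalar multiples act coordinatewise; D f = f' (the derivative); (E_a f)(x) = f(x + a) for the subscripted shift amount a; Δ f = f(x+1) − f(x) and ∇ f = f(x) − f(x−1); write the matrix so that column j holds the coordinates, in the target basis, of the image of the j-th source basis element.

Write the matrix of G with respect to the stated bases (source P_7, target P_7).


image of 1: 1
image of x: x + 4
image of x^2: x^2 + 8x + 1
image of x^3: x^3 + 12x^2 + 3x + 3
image of x^4: x^4 + 16x^3 + 6x^2 + 12x + 1
image of x^5: x^5 + 20x^4 + 10x^3 + 30x^2 + 5x + 3
image of x^6: x^6 + 24x^5 + 15x^4 + 60x^3 + 15x^2 + 18x + 1
image of x^7: x^7 + 28x^6 + 21x^5 + 105x^4 + 35x^3 + 63x^2 + 7x + 3
each image's coordinates form column j of the matrix

the matrix is [[1, 4, 1, 3, 1, 3, 1, 3]; [0, 1, 8, 3, 12, 5, 18, 7]; [0, 0, 1, 12, 6, 30, 15, 63]; [0, 0, 0, 1, 16, 10, 60, 35]; [0, 0, 0, 0, 1, 20, 15, 105]; [0, 0, 0, 0, 0, 1, 24, 21]; [0, 0, 0, 0, 0, 0, 1, 28]; [0, 0, 0, 0, 0, 0, 0, 1]] (rows listed top to bottom)


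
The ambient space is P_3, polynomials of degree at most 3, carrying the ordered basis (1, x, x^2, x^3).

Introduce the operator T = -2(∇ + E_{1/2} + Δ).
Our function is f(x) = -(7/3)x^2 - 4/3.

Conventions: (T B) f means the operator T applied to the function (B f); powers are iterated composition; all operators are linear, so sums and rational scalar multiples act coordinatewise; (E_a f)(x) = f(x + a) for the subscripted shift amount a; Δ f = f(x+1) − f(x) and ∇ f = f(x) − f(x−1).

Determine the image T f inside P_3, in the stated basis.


g(x) = (14/3)x^2 + (70/3)x + 23/6

∇ f = -(14/3)x + 7/3
E_{1/2} f = -(7/3)x^2 - (7/3)x - 23/12
Δ f = -(14/3)x - 7/3
(∇ + E_{1/2} + Δ) f = -(7/3)x^2 - (35/3)x - 23/12
(-2(∇ + E_{1/2} + Δ)) f = (14/3)x^2 + (70/3)x + 23/6


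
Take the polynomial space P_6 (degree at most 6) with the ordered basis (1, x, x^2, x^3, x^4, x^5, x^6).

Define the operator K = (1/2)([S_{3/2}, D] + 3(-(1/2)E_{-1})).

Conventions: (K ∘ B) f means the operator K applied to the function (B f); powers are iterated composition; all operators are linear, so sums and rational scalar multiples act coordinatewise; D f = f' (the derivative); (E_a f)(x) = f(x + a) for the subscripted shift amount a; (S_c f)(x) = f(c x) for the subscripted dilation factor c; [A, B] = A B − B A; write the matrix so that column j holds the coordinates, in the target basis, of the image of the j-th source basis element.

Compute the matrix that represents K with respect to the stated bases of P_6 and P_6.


image of 1: -3/4
image of x: -(3/4)x + 1/2
image of x^2: -(3/4)x^2 + (3/4)x - 3/4
image of x^3: -(3/4)x^3 + (9/16)x^2 - (9/4)x + 3/4
image of x^4: -(3/4)x^4 - (3/8)x^3 - (9/2)x^2 + 3x - 3/4
image of x^5: -(3/4)x^5 - (165/64)x^4 - (15/2)x^3 + (15/2)x^2 - (15/4)x + 3/4
image of x^6: -(3/4)x^6 - (441/64)x^5 - (45/4)x^4 + 15x^3 - (45/4)x^2 + (9/2)x - 3/4
each image's coordinates form column j of the matrix

the matrix is [[-3/4, 1/2, -3/4, 3/4, -3/4, 3/4, -3/4]; [0, -3/4, 3/4, -9/4, 3, -15/4, 9/2]; [0, 0, -3/4, 9/16, -9/2, 15/2, -45/4]; [0, 0, 0, -3/4, -3/8, -15/2, 15]; [0, 0, 0, 0, -3/4, -165/64, -45/4]; [0, 0, 0, 0, 0, -3/4, -441/64]; [0, 0, 0, 0, 0, 0, -3/4]] (rows listed top to bottom)


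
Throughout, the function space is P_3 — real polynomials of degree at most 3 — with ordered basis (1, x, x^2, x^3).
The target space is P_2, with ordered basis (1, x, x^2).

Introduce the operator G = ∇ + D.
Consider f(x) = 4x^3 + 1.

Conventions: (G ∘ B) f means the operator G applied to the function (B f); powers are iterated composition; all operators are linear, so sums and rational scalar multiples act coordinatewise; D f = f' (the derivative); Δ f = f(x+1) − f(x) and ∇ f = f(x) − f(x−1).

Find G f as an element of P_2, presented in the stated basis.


∇ f = 12x^2 - 12x + 4
D f = 12x^2
(∇ + D) f = 24x^2 - 12x + 4

the image equals g(x) = 24x^2 - 12x + 4


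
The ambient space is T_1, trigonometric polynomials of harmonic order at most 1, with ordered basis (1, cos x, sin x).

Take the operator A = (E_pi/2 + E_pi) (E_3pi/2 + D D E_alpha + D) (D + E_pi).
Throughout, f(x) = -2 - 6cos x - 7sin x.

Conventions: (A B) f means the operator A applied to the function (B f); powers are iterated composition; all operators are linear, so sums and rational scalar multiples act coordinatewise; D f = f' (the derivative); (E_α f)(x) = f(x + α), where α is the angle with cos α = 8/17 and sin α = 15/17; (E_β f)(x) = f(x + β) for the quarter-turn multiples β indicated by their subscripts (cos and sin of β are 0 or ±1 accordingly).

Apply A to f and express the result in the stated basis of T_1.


D f = -7cos x + 6sin x
E_pi f = -2 + 6cos x + 7sin x
(D + E_pi) f = -2 - cos x + 13sin x
E_3pi/2 (D + E_pi) f = -2 - 13cos x - sin x
E_alpha (D + E_pi) f = -2 + 11cos x + 7sin x
D E_alpha (D + E_pi) f = 7cos x - 11sin x
D D E_alpha (D + E_pi) f = -11cos x - 7sin x
D (D + E_pi) f = 13cos x + sin x
(E_3pi/2 + D D E_alpha + D) (D + E_pi) f = -2 - 11cos x - 7sin x
E_pi/2 (E_3pi/2 + D D E_alpha + D) (D + E_pi) f = -2 - 7cos x + 11sin x
E_pi (E_3pi/2 + D D E_alpha + D) (D + E_pi) f = -2 + 11cos x + 7sin x
(E_pi/2 + E_pi) (E_3pi/2 + D D E_alpha + D) (D + E_pi) f = -4 + 4cos x + 18sin x

g(x) = -4 + 4cos x + 18sin x


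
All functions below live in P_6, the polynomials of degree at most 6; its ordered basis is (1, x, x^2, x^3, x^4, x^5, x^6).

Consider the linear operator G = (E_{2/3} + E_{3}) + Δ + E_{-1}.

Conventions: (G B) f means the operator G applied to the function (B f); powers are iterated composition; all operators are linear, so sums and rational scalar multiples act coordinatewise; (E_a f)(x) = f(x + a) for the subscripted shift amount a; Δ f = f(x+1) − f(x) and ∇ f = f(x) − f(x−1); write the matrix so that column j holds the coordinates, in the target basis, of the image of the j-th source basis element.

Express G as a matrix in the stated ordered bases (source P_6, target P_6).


the matrix is [[3, 11/3, 103/9, 737/27, 6739/81, 59081/243, 532963/729]; [0, 3, 22/3, 103/3, 2948/27, 33695/81, 118162/81]; [0, 0, 3, 11, 206/3, 7370/27, 33695/27]; [0, 0, 0, 3, 44/3, 1030/9, 14740/27]; [0, 0, 0, 0, 3, 55/3, 515/3]; [0, 0, 0, 0, 0, 3, 22]; [0, 0, 0, 0, 0, 0, 3]] (rows listed top to bottom)

image of 1: 3
image of x: 3x + 11/3
image of x^2: 3x^2 + (22/3)x + 103/9
image of x^3: 3x^3 + 11x^2 + (103/3)x + 737/27
image of x^4: 3x^4 + (44/3)x^3 + (206/3)x^2 + (2948/27)x + 6739/81
image of x^5: 3x^5 + (55/3)x^4 + (1030/9)x^3 + (7370/27)x^2 + (33695/81)x + 59081/243
image of x^6: 3x^6 + 22x^5 + (515/3)x^4 + (14740/27)x^3 + (33695/27)x^2 + (118162/81)x + 532963/729
each image's coordinates form column j of the matrix


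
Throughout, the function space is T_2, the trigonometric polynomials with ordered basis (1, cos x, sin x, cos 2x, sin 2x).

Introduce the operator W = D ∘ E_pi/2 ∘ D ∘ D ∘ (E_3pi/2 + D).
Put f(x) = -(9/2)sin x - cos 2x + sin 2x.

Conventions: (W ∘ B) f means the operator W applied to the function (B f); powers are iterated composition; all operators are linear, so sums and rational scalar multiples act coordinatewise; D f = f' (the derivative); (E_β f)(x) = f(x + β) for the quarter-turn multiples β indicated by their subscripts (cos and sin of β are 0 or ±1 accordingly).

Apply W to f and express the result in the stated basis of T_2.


g(x) = 8cos 2x - 24sin 2x

E_3pi/2 f = (9/2)cos x + cos 2x - sin 2x
D f = -(9/2)cos x + 2cos 2x + 2sin 2x
(E_3pi/2 + D) f = 3cos 2x + sin 2x
D (E_3pi/2 + D) f = 2cos 2x - 6sin 2x
D D (E_3pi/2 + D) f = -12cos 2x - 4sin 2x
E_pi/2 D D (E_3pi/2 + D) f = 12cos 2x + 4sin 2x
D E_pi/2 D D (E_3pi/2 + D) f = 8cos 2x - 24sin 2x


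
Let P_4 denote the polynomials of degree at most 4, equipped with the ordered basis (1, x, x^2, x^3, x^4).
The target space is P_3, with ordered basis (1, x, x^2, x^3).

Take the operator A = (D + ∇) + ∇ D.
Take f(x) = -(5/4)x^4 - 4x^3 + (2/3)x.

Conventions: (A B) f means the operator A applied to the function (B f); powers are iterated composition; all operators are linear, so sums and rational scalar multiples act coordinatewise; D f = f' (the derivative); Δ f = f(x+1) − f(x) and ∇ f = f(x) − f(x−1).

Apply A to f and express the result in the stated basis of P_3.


the image equals g(x) = -10x^3 - (63/2)x^2 - 2x + 67/12

D f = -5x^3 - 12x^2 + 2/3
∇ f = -5x^3 - (9/2)x^2 + 7x - 25/12
(D + ∇) f = -10x^3 - (33/2)x^2 + 7x - 17/12
D f = -5x^3 - 12x^2 + 2/3
∇ D f = -15x^2 - 9x + 7
((D + ∇) + ∇ D) f = -10x^3 - (63/2)x^2 - 2x + 67/12


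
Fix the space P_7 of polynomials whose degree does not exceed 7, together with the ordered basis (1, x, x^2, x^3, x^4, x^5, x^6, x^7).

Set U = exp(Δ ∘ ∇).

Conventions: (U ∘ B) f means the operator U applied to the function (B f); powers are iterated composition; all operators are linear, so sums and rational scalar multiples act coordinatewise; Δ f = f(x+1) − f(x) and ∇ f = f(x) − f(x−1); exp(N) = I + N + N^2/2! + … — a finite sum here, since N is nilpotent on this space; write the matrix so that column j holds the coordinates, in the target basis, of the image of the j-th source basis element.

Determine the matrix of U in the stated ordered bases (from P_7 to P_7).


image of 1: 1
image of x: x
image of x^2: x^2 + 2
image of x^3: x^3 + 6x
image of x^4: x^4 + 12x^2 + 14
image of x^5: x^5 + 20x^3 + 70x
image of x^6: x^6 + 30x^4 + 210x^2 + 182
image of x^7: x^7 + 42x^5 + 490x^3 + 1274x
each image's coordinates form column j of the matrix

the matrix is [[1, 0, 2, 0, 14, 0, 182, 0]; [0, 1, 0, 6, 0, 70, 0, 1274]; [0, 0, 1, 0, 12, 0, 210, 0]; [0, 0, 0, 1, 0, 20, 0, 490]; [0, 0, 0, 0, 1, 0, 30, 0]; [0, 0, 0, 0, 0, 1, 0, 42]; [0, 0, 0, 0, 0, 0, 1, 0]; [0, 0, 0, 0, 0, 0, 0, 1]] (rows listed top to bottom)


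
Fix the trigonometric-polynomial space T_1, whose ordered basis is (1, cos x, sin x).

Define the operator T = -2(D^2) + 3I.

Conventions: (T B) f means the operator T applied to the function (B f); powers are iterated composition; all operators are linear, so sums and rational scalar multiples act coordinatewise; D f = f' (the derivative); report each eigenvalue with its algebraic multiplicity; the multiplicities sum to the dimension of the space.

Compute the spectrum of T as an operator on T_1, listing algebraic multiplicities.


image of 1: 3
image of cos x: 5cos x
image of sin x: 5sin x
the matrix is diagonal; its diagonal is (3, 5, 5)
for a triangular matrix the eigenvalues are the diagonal entries, with algebraic multiplicity their repetition count

λ = 3 (multiplicity 1), λ = 5 (multiplicity 2)


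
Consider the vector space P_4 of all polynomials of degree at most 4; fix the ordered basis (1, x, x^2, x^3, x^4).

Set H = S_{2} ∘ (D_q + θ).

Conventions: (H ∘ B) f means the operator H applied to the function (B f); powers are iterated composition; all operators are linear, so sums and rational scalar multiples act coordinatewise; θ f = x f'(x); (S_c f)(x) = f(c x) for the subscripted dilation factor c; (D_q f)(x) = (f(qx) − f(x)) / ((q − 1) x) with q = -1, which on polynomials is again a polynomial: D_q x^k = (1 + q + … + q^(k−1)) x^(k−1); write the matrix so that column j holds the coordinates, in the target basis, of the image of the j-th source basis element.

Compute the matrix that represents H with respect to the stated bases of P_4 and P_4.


the matrix is [[0, 1, 0, 0, 0]; [0, 2, 0, 0, 0]; [0, 0, 8, 4, 0]; [0, 0, 0, 24, 0]; [0, 0, 0, 0, 64]] (rows listed top to bottom)

image of 1: 0
image of x: 2x + 1
image of x^2: 8x^2
image of x^3: 24x^3 + 4x^2
image of x^4: 64x^4
each image's coordinates form column j of the matrix
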